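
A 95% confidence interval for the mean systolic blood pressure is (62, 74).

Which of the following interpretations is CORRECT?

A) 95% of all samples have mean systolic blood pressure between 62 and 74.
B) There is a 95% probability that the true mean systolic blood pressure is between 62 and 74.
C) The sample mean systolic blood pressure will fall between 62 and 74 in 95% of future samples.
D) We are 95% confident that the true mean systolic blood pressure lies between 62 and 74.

A confidence interval represents our confidence in the procedure, not a probability statement about the parameter.

Key concept: If we repeated this sampling process many times and computed a 95% CI each time, about 95% of those intervals would contain the true population parameter.

For this specific interval (62, 74):
- Midpoint (point estimate): 68
- Margin of error: 6

The correct interpretation is the one stating confidence that the true parameter lies in the interval — option D.

D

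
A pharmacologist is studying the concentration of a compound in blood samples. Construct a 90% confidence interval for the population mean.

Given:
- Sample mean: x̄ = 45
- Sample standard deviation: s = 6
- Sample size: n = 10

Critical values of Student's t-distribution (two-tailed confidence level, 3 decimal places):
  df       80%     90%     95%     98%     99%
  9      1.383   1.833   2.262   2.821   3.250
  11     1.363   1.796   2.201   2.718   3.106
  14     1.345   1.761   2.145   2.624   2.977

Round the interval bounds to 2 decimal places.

The population standard deviation σ is unknown (only the sample standard deviation s is given), so use a t-interval with df = n - 1 = 10 - 1 = 9.

For 90% confidence with df = 9, t* = 1.833 (from t-table)

Standard error: SE = s/√n = 6/√10 = 1.897367

Margin of error: E = t* × SE = 1.833 × 1.897367 = 3.4779

T-interval: x̄ ± E = 45 ± 3.4779 = (41.5221, 48.4779)

Rounded to 2 decimal places:

(41.52, 48.48)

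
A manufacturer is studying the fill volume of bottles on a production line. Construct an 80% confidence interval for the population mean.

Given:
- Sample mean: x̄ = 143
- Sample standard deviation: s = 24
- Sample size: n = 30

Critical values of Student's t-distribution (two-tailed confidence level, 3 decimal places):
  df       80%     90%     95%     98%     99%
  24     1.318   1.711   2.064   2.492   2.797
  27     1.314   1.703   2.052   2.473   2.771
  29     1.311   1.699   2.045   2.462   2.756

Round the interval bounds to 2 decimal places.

The population standard deviation σ is unknown (only the sample standard deviation s is given), so use a t-interval with df = n - 1 = 30 - 1 = 29.

For 80% confidence with df = 29, t* = 1.311 (from t-table)

Standard error: SE = s/√n = 24/√30 = 4.381780

Margin of error: E = t* × SE = 1.311 × 4.381780 = 5.7445

T-interval: x̄ ± E = 143 ± 5.7445 = (137.2555, 148.7445)

Rounded to 2 decimal places:

(137.26, 148.74)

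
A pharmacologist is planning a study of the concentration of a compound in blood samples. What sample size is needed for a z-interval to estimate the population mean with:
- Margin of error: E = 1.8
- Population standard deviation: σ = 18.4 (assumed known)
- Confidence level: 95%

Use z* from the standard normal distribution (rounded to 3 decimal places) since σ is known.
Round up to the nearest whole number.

Using z* since population σ is known (z-interval formula).

For 95% confidence, z* = 1.96 (from standard normal table)

Sample size formula for z-interval: n = (z*σ/E)²

n = (1.96 × 18.4 / 1.8)²
  = (20.035556)²
  = 401.4235

Round up to the nearest whole number: n = 402

402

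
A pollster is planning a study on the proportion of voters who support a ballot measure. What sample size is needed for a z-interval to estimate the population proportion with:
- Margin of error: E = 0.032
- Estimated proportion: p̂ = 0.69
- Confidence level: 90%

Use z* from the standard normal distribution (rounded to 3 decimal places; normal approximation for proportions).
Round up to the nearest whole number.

Using z* for proportion z-interval (normal approximation).

For 90% confidence, z* = 1.645 (from standard normal table)

Sample size formula for proportion z-interval: n = z*²p̂(1-p̂)/E²

n = 1.645² × 0.69 × 0.31 / 0.032²
  = 2.706025 × 0.2139 / 0.001024
  = 565.2527

Round up to the nearest whole number: n = 566

566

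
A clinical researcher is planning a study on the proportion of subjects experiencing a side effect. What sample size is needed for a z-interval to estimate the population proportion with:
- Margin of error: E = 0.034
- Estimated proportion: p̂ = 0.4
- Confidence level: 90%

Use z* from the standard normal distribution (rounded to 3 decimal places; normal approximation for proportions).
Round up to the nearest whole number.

Using z* for proportion z-interval (normal approximation).

For 90% confidence, z* = 1.645 (from standard normal table)

Sample size formula for proportion z-interval: n = z*²p̂(1-p̂)/E²

n = 1.645² × 0.4 × 0.6 / 0.034²
  = 2.706025 × 0.24 / 0.001156
  = 561.8045

Round up to the nearest whole number: n = 562

562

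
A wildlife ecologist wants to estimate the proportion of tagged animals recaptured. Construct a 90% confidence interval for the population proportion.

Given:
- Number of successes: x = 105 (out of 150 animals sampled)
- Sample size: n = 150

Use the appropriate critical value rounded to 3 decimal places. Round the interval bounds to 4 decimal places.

Sample proportion: p̂ = 105/150 = 0.7000000

Check conditions for normal approximation:
  np̂ = 105 ≥ 10 ✓
  n(1-p̂) = 45 ≥ 10 ✓

The sample is large enough, so use a z-interval (normal approximation) for the proportion.

For 90% confidence, z* = 1.645 (from standard normal table)

Standard error: SE = √(p̂(1-p̂)/n) = √(0.7000000×0.3000000/150) = 0.037416574

Margin of error: E = z* × SE = 1.645 × 0.037416574 = 0.0615503

Z-interval: p̂ ± E = 0.7000000 ± 0.0615503 = (0.6384497, 0.7615503)

Rounded to 4 decimal places:

(0.6384, 0.7616)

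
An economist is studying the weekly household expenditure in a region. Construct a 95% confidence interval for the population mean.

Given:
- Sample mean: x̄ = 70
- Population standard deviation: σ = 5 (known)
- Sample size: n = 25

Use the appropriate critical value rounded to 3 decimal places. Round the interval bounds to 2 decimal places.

The population standard deviation σ is known, so use a z-interval (standard normal critical value).

For 95% confidence, z* = 1.96 (from standard normal table)

Standard error: SE = σ/√n = 5/√25 = 1.000000

Margin of error: E = z* × SE = 1.96 × 1.000000 = 1.9600

Z-interval: x̄ ± E = 70 ± 1.9600 = (68.0400, 71.9600)

Rounded to 2 decimal places:

(68.04, 71.96)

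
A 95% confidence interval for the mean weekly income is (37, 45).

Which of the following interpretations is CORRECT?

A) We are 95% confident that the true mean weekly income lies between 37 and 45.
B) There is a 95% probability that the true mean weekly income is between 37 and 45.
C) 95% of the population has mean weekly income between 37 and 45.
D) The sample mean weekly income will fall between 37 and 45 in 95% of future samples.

A confidence interval represents our confidence in the procedure, not a probability statement about the parameter.

Key concept: If we repeated this sampling process many times and computed a 95% CI each time, about 95% of those intervals would contain the true population parameter.

For this specific interval (37, 45):
- Midpoint (point estimate): 41
- Margin of error: 4

The correct interpretation is the one stating confidence that the true parameter lies in the interval — option A.

A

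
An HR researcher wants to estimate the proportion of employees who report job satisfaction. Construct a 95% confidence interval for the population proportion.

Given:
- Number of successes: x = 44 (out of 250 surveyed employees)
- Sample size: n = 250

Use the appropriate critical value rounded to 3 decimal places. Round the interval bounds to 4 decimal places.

Sample proportion: p̂ = 44/250 = 0.176000

Check conditions for normal approximation:
  np̂ = 44 ≥ 10 ✓
  n(1-p̂) = 206 ≥ 10 ✓

The sample is large enough, so use a z-interval (normal approximation) for the proportion.

For 95% confidence, z* = 1.96 (from standard normal table)

Standard error: SE = √(p̂(1-p̂)/n) = √(0.176000×0.824000/250) = 0.02408518

Margin of error: E = z* × SE = 1.96 × 0.02408518 = 0.047207

Z-interval: p̂ ± E = 0.176000 ± 0.047207 = (0.128793, 0.223207)

Rounded to 4 decimal places:

(0.1288, 0.2232)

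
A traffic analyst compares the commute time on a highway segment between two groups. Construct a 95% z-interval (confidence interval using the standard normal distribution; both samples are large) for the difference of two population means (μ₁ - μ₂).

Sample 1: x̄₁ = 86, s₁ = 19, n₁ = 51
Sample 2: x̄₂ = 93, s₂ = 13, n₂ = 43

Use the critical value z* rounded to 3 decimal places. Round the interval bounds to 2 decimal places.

Both samples are large (n₁ = 51 ≥ 30, n₂ = 43 ≥ 30), so a z-interval for the difference of means applies.

Point estimate: x̄₁ - x̄₂ = 86 - 93 = -7

Standard error: SE = √(s₁²/n₁ + s₂²/n₂)
= √(19²/51 + 13²/43)
= √(7.078431 + 3.930233)
= 3.317931

For 95% confidence, z* = 1.96 (from standard normal table)
Margin of error: E = z* × SE = 1.96 × 3.317931 = 6.5031

Z-interval: (x̄₁ - x̄₂) ± E = -7 ± 6.5031 = (-13.5031, -0.4969)

Rounded to 2 decimal places:

(-13.50, -0.50)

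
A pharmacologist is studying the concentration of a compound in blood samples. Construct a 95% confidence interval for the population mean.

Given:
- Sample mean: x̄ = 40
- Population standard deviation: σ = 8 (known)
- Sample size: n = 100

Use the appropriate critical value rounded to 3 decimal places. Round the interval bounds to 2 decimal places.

The population standard deviation σ is known, so use a z-interval (standard normal critical value).

For 95% confidence, z* = 1.96 (from standard normal table)

Standard error: SE = σ/√n = 8/√100 = 0.800000

Margin of error: E = z* × SE = 1.96 × 0.800000 = 1.5680

Z-interval: x̄ ± E = 40 ± 1.5680 = (38.4320, 41.5680)

Rounded to 2 decimal places:

(38.43, 41.57)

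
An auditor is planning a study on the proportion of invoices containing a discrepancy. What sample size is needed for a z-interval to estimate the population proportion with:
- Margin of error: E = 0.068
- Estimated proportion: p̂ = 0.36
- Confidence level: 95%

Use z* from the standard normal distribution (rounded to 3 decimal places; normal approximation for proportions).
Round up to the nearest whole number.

Using z* for proportion z-interval (normal approximation).

For 95% confidence, z* = 1.96 (from standard normal table)

Sample size formula for proportion z-interval: n = z*²p̂(1-p̂)/E²

n = 1.96² × 0.36 × 0.64 / 0.068²
  = 3.8416 × 0.2304 / 0.004624
  = 191.4154

Round up to the nearest whole number: n = 192

192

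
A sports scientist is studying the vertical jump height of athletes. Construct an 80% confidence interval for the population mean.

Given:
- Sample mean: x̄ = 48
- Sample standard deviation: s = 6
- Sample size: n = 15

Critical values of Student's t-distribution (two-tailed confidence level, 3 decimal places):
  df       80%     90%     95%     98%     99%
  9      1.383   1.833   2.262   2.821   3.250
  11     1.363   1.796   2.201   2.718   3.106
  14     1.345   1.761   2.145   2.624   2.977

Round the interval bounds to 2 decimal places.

The population standard deviation σ is unknown (only the sample standard deviation s is given), so use a t-interval with df = n - 1 = 15 - 1 = 14.

For 80% confidence with df = 14, t* = 1.345 (from t-table)

Standard error: SE = s/√n = 6/√15 = 1.549193

Margin of error: E = t* × SE = 1.345 × 1.549193 = 2.0837

T-interval: x̄ ± E = 48 ± 2.0837 = (45.9163, 50.0837)

Rounded to 2 decimal places:

(45.92, 50.08)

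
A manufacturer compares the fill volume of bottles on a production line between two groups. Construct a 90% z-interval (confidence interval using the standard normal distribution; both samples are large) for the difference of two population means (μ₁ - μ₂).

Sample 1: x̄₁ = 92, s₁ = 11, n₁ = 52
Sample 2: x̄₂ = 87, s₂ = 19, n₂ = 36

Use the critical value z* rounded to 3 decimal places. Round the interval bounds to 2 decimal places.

Both samples are large (n₁ = 52 ≥ 30, n₂ = 36 ≥ 30), so a z-interval for the difference of means applies.

Point estimate: x̄₁ - x̄₂ = 92 - 87 = 5

Standard error: SE = √(s₁²/n₁ + s₂²/n₂)
= √(11²/52 + 19²/36)
= √(2.326923 + 10.027778)
= 3.514925

For 90% confidence, z* = 1.645 (from standard normal table)
Margin of error: E = z* × SE = 1.645 × 3.514925 = 5.7821

Z-interval: (x̄₁ - x̄₂) ± E = 5 ± 5.7821 = (-0.7821, 10.7821)

Rounded to 2 decimal places:

(-0.78, 10.78)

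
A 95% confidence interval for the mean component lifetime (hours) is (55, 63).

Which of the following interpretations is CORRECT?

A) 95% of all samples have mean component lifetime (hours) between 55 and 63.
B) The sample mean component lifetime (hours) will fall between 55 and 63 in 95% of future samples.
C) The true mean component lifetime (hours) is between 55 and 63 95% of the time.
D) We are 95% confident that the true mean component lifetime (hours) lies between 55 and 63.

A confidence interval represents our confidence in the procedure, not a probability statement about the parameter.

Key concept: If we repeated this sampling process many times and computed a 95% CI each time, about 95% of those intervals would contain the true population parameter.

For this specific interval (55, 63):
- Midpoint (point estimate): 59
- Margin of error: 4

The correct interpretation is the one stating confidence that the true parameter lies in the interval — option D.

D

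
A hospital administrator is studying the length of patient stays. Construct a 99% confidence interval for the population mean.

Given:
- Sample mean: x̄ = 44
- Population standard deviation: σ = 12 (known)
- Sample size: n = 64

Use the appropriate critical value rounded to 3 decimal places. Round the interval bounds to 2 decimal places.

The population standard deviation σ is known, so use a z-interval (standard normal critical value).

For 99% confidence, z* = 2.576 (from standard normal table)

Standard error: SE = σ/√n = 12/√64 = 1.500000

Margin of error: E = z* × SE = 2.576 × 1.500000 = 3.8640

Z-interval: x̄ ± E = 44 ± 3.8640 = (40.1360, 47.8640)

Rounded to 2 decimal places:

(40.14, 47.86)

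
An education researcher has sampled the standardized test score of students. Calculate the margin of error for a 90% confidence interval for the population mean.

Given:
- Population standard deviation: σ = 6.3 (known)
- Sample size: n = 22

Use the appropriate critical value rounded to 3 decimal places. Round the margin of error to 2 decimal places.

The population standard deviation σ is known, so use the z-interval margin of error formula.

For 90% confidence, z* = 1.645 (from standard normal table)

Margin of error formula for z-interval: E = z* × σ/√n

E = 1.645 × 6.3/√22
  = 1.645 × 1.343165
  = 2.2095

Rounded to 2 decimal places:

2.21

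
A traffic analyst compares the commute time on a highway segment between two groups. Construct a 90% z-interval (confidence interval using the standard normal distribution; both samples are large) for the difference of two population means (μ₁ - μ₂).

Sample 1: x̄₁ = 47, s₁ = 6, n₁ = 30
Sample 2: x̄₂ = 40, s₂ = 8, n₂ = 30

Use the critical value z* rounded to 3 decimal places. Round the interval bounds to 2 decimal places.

Both samples are large (n₁ = 30 ≥ 30, n₂ = 30 ≥ 30), so a z-interval for the difference of means applies.

Point estimate: x̄₁ - x̄₂ = 47 - 40 = 7

Standard error: SE = √(s₁²/n₁ + s₂²/n₂)
= √(6²/30 + 8²/30)
= √(1.200000 + 2.133333)
= 1.825742

For 90% confidence, z* = 1.645 (from standard normal table)
Margin of error: E = z* × SE = 1.645 × 1.825742 = 3.0033

Z-interval: (x̄₁ - x̄₂) ± E = 7 ± 3.0033 = (3.9967, 10.0033)

Rounded to 2 decimal places:

(4.00, 10.00)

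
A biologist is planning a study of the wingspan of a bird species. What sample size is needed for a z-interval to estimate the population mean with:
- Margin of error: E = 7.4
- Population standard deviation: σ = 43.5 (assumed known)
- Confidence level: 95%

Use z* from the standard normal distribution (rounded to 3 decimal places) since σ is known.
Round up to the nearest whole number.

Using z* since population σ is known (z-interval formula).

For 95% confidence, z* = 1.96 (from standard normal table)

Sample size formula for z-interval: n = (z*σ/E)²

n = (1.96 × 43.5 / 7.4)²
  = (11.521622)²
  = 132.7478

Round up to the nearest whole number: n = 133

133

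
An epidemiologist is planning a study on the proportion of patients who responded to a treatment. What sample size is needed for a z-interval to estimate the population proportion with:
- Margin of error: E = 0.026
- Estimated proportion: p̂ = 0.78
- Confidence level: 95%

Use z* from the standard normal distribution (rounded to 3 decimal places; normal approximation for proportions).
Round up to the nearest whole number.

Using z* for proportion z-interval (normal approximation).

For 95% confidence, z* = 1.96 (from standard normal table)

Sample size formula for proportion z-interval: n = z*²p̂(1-p̂)/E²

n = 1.96² × 0.78 × 0.22 / 0.026²
  = 3.8416 × 0.1716 / 0.000676
  = 975.1754

Round up to the nearest whole number: n = 976

976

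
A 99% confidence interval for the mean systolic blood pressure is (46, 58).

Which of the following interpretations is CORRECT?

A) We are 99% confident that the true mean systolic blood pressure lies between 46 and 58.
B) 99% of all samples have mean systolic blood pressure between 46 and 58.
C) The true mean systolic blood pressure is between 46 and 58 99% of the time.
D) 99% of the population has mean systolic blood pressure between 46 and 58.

A confidence interval represents our confidence in the procedure, not a probability statement about the parameter.

Key concept: If we repeated this sampling process many times and computed a 99% CI each time, about 99% of those intervals would contain the true population parameter.

For this specific interval (46, 58):
- Midpoint (point estimate): 52
- Margin of error: 6

The correct interpretation is the one stating confidence that the true parameter lies in the interval — option A.

A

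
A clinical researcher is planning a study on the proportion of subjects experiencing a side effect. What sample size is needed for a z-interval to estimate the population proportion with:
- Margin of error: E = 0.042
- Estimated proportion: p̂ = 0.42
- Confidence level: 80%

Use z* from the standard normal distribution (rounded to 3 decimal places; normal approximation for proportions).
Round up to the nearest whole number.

Using z* for proportion z-interval (normal approximation).

For 80% confidence, z* = 1.282 (from standard normal table)

Sample size formula for proportion z-interval: n = z*²p̂(1-p̂)/E²

n = 1.282² × 0.42 × 0.58 / 0.042²
  = 1.643524 × 0.2436 / 0.001764
  = 226.9628

Round up to the nearest whole number: n = 227

227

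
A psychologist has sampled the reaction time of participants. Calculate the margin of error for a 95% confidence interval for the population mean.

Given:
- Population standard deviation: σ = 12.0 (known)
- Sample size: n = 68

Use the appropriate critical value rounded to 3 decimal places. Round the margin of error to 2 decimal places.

The population standard deviation σ is known, so use the z-interval margin of error formula.

For 95% confidence, z* = 1.96 (from standard normal table)

Margin of error formula for z-interval: E = z* × σ/√n

E = 1.96 × 12.0/√68
  = 1.96 × 1.455214
  = 2.8522

Rounded to 2 decimal places:

2.85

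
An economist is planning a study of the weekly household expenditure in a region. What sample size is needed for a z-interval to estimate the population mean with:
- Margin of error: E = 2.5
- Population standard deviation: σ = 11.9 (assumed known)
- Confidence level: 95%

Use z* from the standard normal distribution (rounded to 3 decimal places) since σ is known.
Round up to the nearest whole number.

Using z* since population σ is known (z-interval formula).

For 95% confidence, z* = 1.96 (from standard normal table)

Sample size formula for z-interval: n = (z*σ/E)²

n = (1.96 × 11.9 / 2.5)²
  = (9.329600)²
  = 87.0414

Round up to the nearest whole number: n = 88

88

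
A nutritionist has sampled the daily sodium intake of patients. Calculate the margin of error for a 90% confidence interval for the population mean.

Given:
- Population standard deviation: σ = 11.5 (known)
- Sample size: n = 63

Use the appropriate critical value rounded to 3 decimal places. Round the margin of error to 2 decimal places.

The population standard deviation σ is known, so use the z-interval margin of error formula.

For 90% confidence, z* = 1.645 (from standard normal table)

Margin of error formula for z-interval: E = z* × σ/√n

E = 1.645 × 11.5/√63
  = 1.645 × 1.448864
  = 2.3834

Rounded to 2 decimal places:

2.38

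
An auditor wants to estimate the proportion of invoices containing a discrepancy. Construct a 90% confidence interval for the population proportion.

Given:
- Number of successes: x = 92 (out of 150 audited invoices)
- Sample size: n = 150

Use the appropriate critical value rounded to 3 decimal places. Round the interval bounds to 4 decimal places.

Sample proportion: p̂ = 92/150 = 0.613333

Check conditions for normal approximation:
  np̂ = 92 ≥ 10 ✓
  n(1-p̂) = 58 ≥ 10 ✓

The sample is large enough, so use a z-interval (normal approximation) for the proportion.

For 90% confidence, z* = 1.645 (from standard normal table)

Standard error: SE = √(p̂(1-p̂)/n) = √(0.613333×0.386667/150) = 0.03976226

Margin of error: E = z* × SE = 1.645 × 0.03976226 = 0.065409

Z-interval: p̂ ± E = 0.613333 ± 0.065409 = (0.547924, 0.678742)

Rounded to 4 decimal places:

(0.5479, 0.6787)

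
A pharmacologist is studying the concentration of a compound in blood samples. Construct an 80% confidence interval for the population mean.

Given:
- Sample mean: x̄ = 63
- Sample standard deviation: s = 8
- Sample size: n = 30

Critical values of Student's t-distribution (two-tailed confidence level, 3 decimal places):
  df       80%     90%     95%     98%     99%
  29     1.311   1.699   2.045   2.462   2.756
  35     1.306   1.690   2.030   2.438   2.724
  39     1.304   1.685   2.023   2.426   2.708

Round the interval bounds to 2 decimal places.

The population standard deviation σ is unknown (only the sample standard deviation s is given), so use a t-interval with df = n - 1 = 30 - 1 = 29.

For 80% confidence with df = 29, t* = 1.311 (from t-table)

Standard error: SE = s/√n = 8/√30 = 1.460593

Margin of error: E = t* × SE = 1.311 × 1.460593 = 1.9148

T-interval: x̄ ± E = 63 ± 1.9148 = (61.0852, 64.9148)

Rounded to 2 decimal places:

(61.09, 64.91)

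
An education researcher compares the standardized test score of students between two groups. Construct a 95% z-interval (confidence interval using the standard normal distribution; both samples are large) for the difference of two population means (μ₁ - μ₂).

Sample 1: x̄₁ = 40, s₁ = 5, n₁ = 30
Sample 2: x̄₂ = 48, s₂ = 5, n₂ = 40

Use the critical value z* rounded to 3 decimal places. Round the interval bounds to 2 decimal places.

Both samples are large (n₁ = 30 ≥ 30, n₂ = 40 ≥ 30), so a z-interval for the difference of means applies.

Point estimate: x̄₁ - x̄₂ = 40 - 48 = -8

Standard error: SE = √(s₁²/n₁ + s₂²/n₂)
= √(5²/30 + 5²/40)
= √(0.833333 + 0.625000)
= 1.207615

For 95% confidence, z* = 1.96 (from standard normal table)
Margin of error: E = z* × SE = 1.96 × 1.207615 = 2.3669

Z-interval: (x̄₁ - x̄₂) ± E = -8 ± 2.3669 = (-10.3669, -5.6331)

Rounded to 2 decimal places:

(-10.37, -5.63)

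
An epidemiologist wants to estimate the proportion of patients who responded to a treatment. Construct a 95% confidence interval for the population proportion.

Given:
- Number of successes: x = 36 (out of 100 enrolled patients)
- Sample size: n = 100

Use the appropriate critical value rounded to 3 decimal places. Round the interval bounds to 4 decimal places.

Sample proportion: p̂ = 36/100 = 0.360000

Check conditions for normal approximation:
  np̂ = 36 ≥ 10 ✓
  n(1-p̂) = 64 ≥ 10 ✓

The sample is large enough, so use a z-interval (normal approximation) for the proportion.

For 95% confidence, z* = 1.96 (from standard normal table)

Standard error: SE = √(p̂(1-p̂)/n) = √(0.360000×0.640000/100) = 0.04800000

Margin of error: E = z* × SE = 1.96 × 0.04800000 = 0.094080

Z-interval: p̂ ± E = 0.360000 ± 0.094080 = (0.265920, 0.454080)

Rounded to 4 decimal places:

(0.2659, 0.4541)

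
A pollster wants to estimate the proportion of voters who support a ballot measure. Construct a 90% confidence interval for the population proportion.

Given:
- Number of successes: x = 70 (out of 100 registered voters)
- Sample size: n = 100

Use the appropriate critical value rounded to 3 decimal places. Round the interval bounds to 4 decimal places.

Sample proportion: p̂ = 70/100 = 0.700000

Check conditions for normal approximation:
  np̂ = 70 ≥ 10 ✓
  n(1-p̂) = 30 ≥ 10 ✓

The sample is large enough, so use a z-interval (normal approximation) for the proportion.

For 90% confidence, z* = 1.645 (from standard normal table)

Standard error: SE = √(p̂(1-p̂)/n) = √(0.700000×0.300000/100) = 0.04582576

Margin of error: E = z* × SE = 1.645 × 0.04582576 = 0.075383

Z-interval: p̂ ± E = 0.700000 ± 0.075383 = (0.624617, 0.775383)

Rounded to 4 decimal places:

(0.6246, 0.7754)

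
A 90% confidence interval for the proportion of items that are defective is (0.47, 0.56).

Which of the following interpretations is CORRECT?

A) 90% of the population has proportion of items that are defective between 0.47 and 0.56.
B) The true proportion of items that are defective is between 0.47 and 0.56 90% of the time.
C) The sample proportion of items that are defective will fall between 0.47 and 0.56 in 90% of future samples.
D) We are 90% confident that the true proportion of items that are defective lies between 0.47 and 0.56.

A confidence interval represents our confidence in the procedure, not a probability statement about the parameter.

Key concept: If we repeated this sampling process many times and computed a 90% CI each time, about 90% of those intervals would contain the true population parameter.

For this specific interval (0.47, 0.56):
- Midpoint (point estimate): 0.515
- Margin of error: 0.045

The correct interpretation is the one stating confidence that the true parameter lies in the interval — option D.

D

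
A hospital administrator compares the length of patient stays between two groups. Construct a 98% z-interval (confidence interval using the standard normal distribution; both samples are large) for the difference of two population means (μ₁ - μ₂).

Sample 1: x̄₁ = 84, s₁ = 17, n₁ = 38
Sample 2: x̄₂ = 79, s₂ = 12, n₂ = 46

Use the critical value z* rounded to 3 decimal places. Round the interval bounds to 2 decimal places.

Both samples are large (n₁ = 38 ≥ 30, n₂ = 46 ≥ 30), so a z-interval for the difference of means applies.

Point estimate: x̄₁ - x̄₂ = 84 - 79 = 5

Standard error: SE = √(s₁²/n₁ + s₂²/n₂)
= √(17²/38 + 12²/46)
= √(7.605263 + 3.130435)
= 3.276537

For 98% confidence, z* = 2.326 (from standard normal table)
Margin of error: E = z* × SE = 2.326 × 3.276537 = 7.6212

Z-interval: (x̄₁ - x̄₂) ± E = 5 ± 7.6212 = (-2.6212, 12.6212)

Rounded to 2 decimal places:

(-2.62, 12.62)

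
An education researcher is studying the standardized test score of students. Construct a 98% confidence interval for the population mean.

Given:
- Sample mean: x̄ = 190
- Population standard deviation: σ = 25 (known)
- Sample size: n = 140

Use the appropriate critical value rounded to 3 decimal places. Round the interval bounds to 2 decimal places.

The population standard deviation σ is known, so use a z-interval (standard normal critical value).

For 98% confidence, z* = 2.326 (from standard normal table)

Standard error: SE = σ/√n = 25/√140 = 2.112886

Margin of error: E = z* × SE = 2.326 × 2.112886 = 4.9146

Z-interval: x̄ ± E = 190 ± 4.9146 = (185.0854, 194.9146)

Rounded to 2 decimal places:

(185.09, 194.91)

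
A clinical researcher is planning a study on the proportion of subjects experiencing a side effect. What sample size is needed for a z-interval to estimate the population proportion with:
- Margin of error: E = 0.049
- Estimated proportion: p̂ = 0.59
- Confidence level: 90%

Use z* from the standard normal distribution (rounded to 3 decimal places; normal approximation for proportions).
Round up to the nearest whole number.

Using z* for proportion z-interval (normal approximation).

For 90% confidence, z* = 1.645 (from standard normal table)

Sample size formula for proportion z-interval: n = z*²p̂(1-p̂)/E²

n = 1.645² × 0.59 × 0.41 / 0.049²
  = 2.706025 × 0.2419 / 0.002401
  = 272.6312

Round up to the nearest whole number: n = 273

273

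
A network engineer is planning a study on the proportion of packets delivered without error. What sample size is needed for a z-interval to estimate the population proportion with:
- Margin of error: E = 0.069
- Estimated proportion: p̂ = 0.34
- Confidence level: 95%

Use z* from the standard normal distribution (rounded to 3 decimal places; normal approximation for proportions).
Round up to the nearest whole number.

Using z* for proportion z-interval (normal approximation).

For 95% confidence, z* = 1.96 (from standard normal table)

Sample size formula for proportion z-interval: n = z*²p̂(1-p̂)/E²

n = 1.96² × 0.34 × 0.66 / 0.069²
  = 3.8416 × 0.2244 / 0.004761
  = 181.0660

Round up to the nearest whole number: n = 182

182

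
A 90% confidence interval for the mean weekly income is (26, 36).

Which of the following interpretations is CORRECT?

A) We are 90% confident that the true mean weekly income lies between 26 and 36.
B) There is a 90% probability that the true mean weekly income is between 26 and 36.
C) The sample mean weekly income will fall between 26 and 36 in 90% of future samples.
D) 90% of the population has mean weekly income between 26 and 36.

A confidence interval represents our confidence in the procedure, not a probability statement about the parameter.

Key concept: If we repeated this sampling process many times and computed a 90% CI each time, about 90% of those intervals would contain the true population parameter.

For this specific interval (26, 36):
- Midpoint (point estimate): 31
- Margin of error: 5

The correct interpretation is the one stating confidence that the true parameter lies in the interval — option A.

A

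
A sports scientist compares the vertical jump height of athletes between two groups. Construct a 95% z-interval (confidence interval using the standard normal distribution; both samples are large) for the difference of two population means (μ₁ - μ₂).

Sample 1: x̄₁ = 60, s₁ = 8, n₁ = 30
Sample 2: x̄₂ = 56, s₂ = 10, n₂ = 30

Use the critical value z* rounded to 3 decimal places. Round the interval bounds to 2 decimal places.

Both samples are large (n₁ = 30 ≥ 30, n₂ = 30 ≥ 30), so a z-interval for the difference of means applies.

Point estimate: x̄₁ - x̄₂ = 60 - 56 = 4

Standard error: SE = √(s₁²/n₁ + s₂²/n₂)
= √(8²/30 + 10²/30)
= √(2.133333 + 3.333333)
= 2.338090

For 95% confidence, z* = 1.96 (from standard normal table)
Margin of error: E = z* × SE = 1.96 × 2.338090 = 4.5827

Z-interval: (x̄₁ - x̄₂) ± E = 4 ± 4.5827 = (-0.5827, 8.5827)

Rounded to 2 decimal places:

(-0.58, 8.58)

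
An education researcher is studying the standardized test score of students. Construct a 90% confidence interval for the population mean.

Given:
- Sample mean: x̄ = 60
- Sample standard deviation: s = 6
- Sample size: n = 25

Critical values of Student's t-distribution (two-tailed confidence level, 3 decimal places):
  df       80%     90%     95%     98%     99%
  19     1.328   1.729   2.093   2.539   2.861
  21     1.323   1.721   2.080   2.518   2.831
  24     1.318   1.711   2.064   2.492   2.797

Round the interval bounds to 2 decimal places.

The population standard deviation σ is unknown (only the sample standard deviation s is given), so use a t-interval with df = n - 1 = 25 - 1 = 24.

For 90% confidence with df = 24, t* = 1.711 (from t-table)

Standard error: SE = s/√n = 6/√25 = 1.200000

Margin of error: E = t* × SE = 1.711 × 1.200000 = 2.0532

T-interval: x̄ ± E = 60 ± 2.0532 = (57.9468, 62.0532)

Rounded to 2 decimal places:

(57.95, 62.05)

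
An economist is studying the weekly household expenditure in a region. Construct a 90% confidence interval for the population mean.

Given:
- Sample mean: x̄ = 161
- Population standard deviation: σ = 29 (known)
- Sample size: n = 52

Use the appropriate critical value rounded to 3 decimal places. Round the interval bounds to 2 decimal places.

The population standard deviation σ is known, so use a z-interval (standard normal critical value).

For 90% confidence, z* = 1.645 (from standard normal table)

Standard error: SE = σ/√n = 29/√52 = 4.021576

Margin of error: E = z* × SE = 1.645 × 4.021576 = 6.6155

Z-interval: x̄ ± E = 161 ± 6.6155 = (154.3845, 167.6155)

Rounded to 2 decimal places:

(154.38, 167.62)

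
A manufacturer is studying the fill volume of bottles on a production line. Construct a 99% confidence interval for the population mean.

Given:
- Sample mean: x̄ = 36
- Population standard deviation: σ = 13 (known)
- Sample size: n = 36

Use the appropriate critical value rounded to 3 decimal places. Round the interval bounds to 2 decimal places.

The population standard deviation σ is known, so use a z-interval (standard normal critical value).

For 99% confidence, z* = 2.576 (from standard normal table)

Standard error: SE = σ/√n = 13/√36 = 2.166667

Margin of error: E = z* × SE = 2.576 × 2.166667 = 5.5813

Z-interval: x̄ ± E = 36 ± 5.5813 = (30.4187, 41.5813)

Rounded to 2 decimal places:

(30.42, 41.58)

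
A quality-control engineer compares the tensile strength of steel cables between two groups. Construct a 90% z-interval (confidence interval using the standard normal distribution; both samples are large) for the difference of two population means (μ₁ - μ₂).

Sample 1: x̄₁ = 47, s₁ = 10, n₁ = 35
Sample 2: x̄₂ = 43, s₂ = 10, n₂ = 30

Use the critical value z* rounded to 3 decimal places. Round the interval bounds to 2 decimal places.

Both samples are large (n₁ = 35 ≥ 30, n₂ = 30 ≥ 30), so a z-interval for the difference of means applies.

Point estimate: x̄₁ - x̄₂ = 47 - 43 = 4

Standard error: SE = √(s₁²/n₁ + s₂²/n₂)
= √(10²/35 + 10²/30)
= √(2.857143 + 3.333333)
= 2.488067

For 90% confidence, z* = 1.645 (from standard normal table)
Margin of error: E = z* × SE = 1.645 × 2.488067 = 4.0929

Z-interval: (x̄₁ - x̄₂) ± E = 4 ± 4.0929 = (-0.0929, 8.0929)

Rounded to 2 decimal places:

(-0.09, 8.09)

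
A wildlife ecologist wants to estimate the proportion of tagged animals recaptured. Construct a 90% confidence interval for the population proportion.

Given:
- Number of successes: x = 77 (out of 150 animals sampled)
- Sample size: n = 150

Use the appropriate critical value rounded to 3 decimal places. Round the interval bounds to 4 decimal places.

Sample proportion: p̂ = 77/150 = 0.513333

Check conditions for normal approximation:
  np̂ = 77 ≥ 10 ✓
  n(1-p̂) = 73 ≥ 10 ✓

The sample is large enough, so use a z-interval (normal approximation) for the proportion.

For 90% confidence, z* = 1.645 (from standard normal table)

Standard error: SE = √(p̂(1-p̂)/n) = √(0.513333×0.486667/150) = 0.04081031

Margin of error: E = z* × SE = 1.645 × 0.04081031 = 0.067133

Z-interval: p̂ ± E = 0.513333 ± 0.067133 = (0.446200, 0.580466)

Rounded to 4 decimal places:

(0.4462, 0.5805)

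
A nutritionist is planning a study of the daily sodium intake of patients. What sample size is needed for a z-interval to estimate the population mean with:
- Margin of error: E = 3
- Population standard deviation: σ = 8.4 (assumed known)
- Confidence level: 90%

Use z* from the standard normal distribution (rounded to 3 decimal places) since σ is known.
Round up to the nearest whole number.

Using z* since population σ is known (z-interval formula).

For 90% confidence, z* = 1.645 (from standard normal table)

Sample size formula for z-interval: n = (z*σ/E)²

n = (1.645 × 8.4 / 3)²
  = (4.606000)²
  = 21.2152

Round up to the nearest whole number: n = 22

22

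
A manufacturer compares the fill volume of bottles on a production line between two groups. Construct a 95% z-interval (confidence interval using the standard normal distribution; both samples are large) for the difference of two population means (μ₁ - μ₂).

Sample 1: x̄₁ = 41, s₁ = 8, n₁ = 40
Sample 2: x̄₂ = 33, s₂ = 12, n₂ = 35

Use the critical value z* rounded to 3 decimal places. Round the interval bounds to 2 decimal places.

Both samples are large (n₁ = 40 ≥ 30, n₂ = 35 ≥ 30), so a z-interval for the difference of means applies.

Point estimate: x̄₁ - x̄₂ = 41 - 33 = 8

Standard error: SE = √(s₁²/n₁ + s₂²/n₂)
= √(8²/40 + 12²/35)
= √(1.600000 + 4.114286)
= 2.390457

For 95% confidence, z* = 1.96 (from standard normal table)
Margin of error: E = z* × SE = 1.96 × 2.390457 = 4.6853

Z-interval: (x̄₁ - x̄₂) ± E = 8 ± 4.6853 = (3.3147, 12.6853)

Rounded to 2 decimal places:

(3.31, 12.69)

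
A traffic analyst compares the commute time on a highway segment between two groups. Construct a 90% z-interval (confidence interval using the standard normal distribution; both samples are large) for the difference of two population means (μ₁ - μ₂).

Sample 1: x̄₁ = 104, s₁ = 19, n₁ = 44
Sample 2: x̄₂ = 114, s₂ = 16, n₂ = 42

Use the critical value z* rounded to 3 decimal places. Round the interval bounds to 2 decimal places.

Both samples are large (n₁ = 44 ≥ 30, n₂ = 42 ≥ 30), so a z-interval for the difference of means applies.

Point estimate: x̄₁ - x̄₂ = 104 - 114 = -10

Standard error: SE = √(s₁²/n₁ + s₂²/n₂)
= √(19²/44 + 16²/42)
= √(8.204545 + 6.095238)
= 3.781505

For 90% confidence, z* = 1.645 (from standard normal table)
Margin of error: E = z* × SE = 1.645 × 3.781505 = 6.2206

Z-interval: (x̄₁ - x̄₂) ± E = -10 ± 6.2206 = (-16.2206, -3.7794)

Rounded to 2 decimal places:

(-16.22, -3.78)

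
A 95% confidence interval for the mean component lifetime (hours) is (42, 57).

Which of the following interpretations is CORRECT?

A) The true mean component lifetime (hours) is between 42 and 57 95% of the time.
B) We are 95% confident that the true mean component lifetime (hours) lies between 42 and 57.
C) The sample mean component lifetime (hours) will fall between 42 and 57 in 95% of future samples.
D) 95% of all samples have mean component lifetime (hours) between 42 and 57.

A confidence interval represents our confidence in the procedure, not a probability statement about the parameter.

Key concept: If we repeated this sampling process many times and computed a 95% CI each time, about 95% of those intervals would contain the true population parameter.

For this specific interval (42, 57):
- Midpoint (point estimate): 49.5
- Margin of error: 7.5

The correct interpretation is the one stating confidence that the true parameter lies in the interval — option B.

B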